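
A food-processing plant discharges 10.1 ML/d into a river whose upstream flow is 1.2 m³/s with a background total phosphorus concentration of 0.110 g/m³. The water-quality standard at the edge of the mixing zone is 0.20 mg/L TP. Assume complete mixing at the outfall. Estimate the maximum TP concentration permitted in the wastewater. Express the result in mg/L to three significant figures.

1.12 mg/L

10.1 ML/d = 0.1169 m³/s.
Mass balance: 0.2·1.317 = 0.1169·Cₑ + 1.2·0.11.
Cₑ = (0.2634 − 0.132) / 0.1169 = 1.124 mg/L.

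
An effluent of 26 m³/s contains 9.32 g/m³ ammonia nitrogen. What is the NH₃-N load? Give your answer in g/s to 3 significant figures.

Mass flux = Q·C = 26 m³/s × 9.32 g/m³ = 242.3 g/s.

242 g/s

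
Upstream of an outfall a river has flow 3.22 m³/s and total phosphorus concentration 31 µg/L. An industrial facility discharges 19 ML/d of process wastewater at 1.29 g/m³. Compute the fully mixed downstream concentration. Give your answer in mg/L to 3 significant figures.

0.111 mg/L

19 ML/d = 0.2199 m³/s.
31 µg/L = 0.031 mg/L.
Conservation of mass across the mixing zone: C = (0.2199·1.29 + 3.22·0.031) / (0.2199 + 3.22) = 0.3835/3.44 = 0.1115 mg/L.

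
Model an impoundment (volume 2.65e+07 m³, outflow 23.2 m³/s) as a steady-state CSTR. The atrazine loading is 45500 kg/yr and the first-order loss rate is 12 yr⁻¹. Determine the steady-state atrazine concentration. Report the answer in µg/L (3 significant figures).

Outflow Q = 23.2 m³/s × 3.156e+07 s/yr = 7.321e+08 m³/yr.
Steady-state CSTR mass balance: W = Q·C + k·V·C, so C = W/(Q + kV).
Q + kV = 7.321e+08 + 12·2.65e+07 = 1.05e+09 m³/yr.
C = 45500/1.05e+09 = 4.333e-05 kg/m³ = 0.04333 mg/L = 43.33 µg/L.

43.3 µg/L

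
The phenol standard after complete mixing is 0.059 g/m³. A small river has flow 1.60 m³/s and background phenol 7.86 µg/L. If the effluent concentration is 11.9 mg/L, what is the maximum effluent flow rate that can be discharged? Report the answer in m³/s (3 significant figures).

0.00691 m³/s

7.86 µg/L = 0.00786 mg/L.
Mass balance at complete mixing: C_std·(Q_w + Q_r) = Q_w·C_e + Q_r·C_b.
Rearranging, Q_w = Q_r·(C_std − C_b)/(C_e − C_std) = 1.60·(0.059 − 0.00786) / (11.9 − 0.059) = 0.00691 m³/s.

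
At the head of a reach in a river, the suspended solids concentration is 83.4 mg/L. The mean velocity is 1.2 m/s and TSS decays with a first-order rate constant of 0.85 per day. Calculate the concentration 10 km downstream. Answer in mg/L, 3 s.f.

Travel time t = 10 km / 1.2 m/s = 1e+04/1.2 = 8333 s = 0.09645 d.
First-order decay: C = 83.4·exp(−0.85·0.09645) = 83.4·0.9213 = 76.84 mg/L.

76.8 mg/L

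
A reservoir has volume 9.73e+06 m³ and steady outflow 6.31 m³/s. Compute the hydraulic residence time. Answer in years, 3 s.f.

Q = 6.31 m³/s × 3.156e+07 s/yr = 1.991e+08 m³/yr.
Hydraulic residence time τ = V/Q = 9.73e+06/1.991e+08 = 0.04886 yr.

0.0489 yr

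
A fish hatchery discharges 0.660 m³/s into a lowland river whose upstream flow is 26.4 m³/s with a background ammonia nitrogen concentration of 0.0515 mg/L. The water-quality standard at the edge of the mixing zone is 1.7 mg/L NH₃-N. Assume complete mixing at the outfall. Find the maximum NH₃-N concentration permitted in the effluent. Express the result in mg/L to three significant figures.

67.6 mg/L

Mass balance: 1.7·27.06 = 0.66·Cₑ + 26.4·0.0515.
Cₑ = (46 − 1.36) / 0.66 = 67.64 mg/L.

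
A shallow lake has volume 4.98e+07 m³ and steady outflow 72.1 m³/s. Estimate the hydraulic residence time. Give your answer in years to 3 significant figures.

Q = 72.1 m³/s × 3.156e+07 s/yr = 2.275e+09 m³/yr.
Hydraulic residence time τ = V/Q = 4.98e+07/2.275e+09 = 0.02189 yr.

0.0219 yr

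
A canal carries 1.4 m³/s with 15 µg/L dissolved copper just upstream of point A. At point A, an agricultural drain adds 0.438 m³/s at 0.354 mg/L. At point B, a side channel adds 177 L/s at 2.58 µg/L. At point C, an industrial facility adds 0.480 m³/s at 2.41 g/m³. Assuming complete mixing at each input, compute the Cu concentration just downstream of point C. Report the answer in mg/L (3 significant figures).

15 µg/L = 0.015 mg/L.
After input A: C = (1.4·0.015 + 0.438·0.354) / 1.838 = 0.09578 mg/L.
177 L/s = 0.177 m³/s.
2.58 µg/L = 0.00258 mg/L.
After input B: C = (1.838·0.09578 + 0.177·0.00258) / 2.015 = 0.0876 mg/L.
After input C: C = (2.015·0.0876 + 0.48·2.41) / 2.495 = 0.5344 mg/L.

0.534 mg/L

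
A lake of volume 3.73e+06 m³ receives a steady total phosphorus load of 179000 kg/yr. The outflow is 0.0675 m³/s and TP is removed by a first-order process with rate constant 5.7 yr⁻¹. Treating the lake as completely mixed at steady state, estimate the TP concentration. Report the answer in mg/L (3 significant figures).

Outflow Q = 0.0675 m³/s × 3.156e+07 s/yr = 2.13e+06 m³/yr.
Steady-state CSTR mass balance: W = Q·C + k·V·C, so C = W/(Q + kV).
Q + kV = 2.13e+06 + 5.7·3.73e+06 = 2.339e+07 m³/yr.
C = 179000/2.339e+07 = 0.007652 kg/m³ = 7.652 mg/L.

7.65 mg/L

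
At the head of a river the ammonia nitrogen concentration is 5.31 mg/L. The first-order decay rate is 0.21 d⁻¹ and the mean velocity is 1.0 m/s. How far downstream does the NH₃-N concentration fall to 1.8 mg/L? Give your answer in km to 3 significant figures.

445 km

From C = C₀·e^(−kt), t = ln(C₀/C)/k = ln(5.31/1.8)/0.21 = 1.082/0.21 = 5.151 d.
Distance = v·t = 1.0 m/s × 4.451e+05 s = 4.451e+05 m = 445.1 km.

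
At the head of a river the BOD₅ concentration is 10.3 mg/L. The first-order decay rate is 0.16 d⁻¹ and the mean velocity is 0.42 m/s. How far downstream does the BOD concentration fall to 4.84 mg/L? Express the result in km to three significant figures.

From C = C₀·e^(−kt), t = ln(C₀/C)/k = ln(10.3/4.84)/0.16 = 0.7552/0.16 = 4.72 d.
Distance = v·t = 0.42 m/s × 4.078e+05 s = 1.713e+05 m = 171.3 km.

171 km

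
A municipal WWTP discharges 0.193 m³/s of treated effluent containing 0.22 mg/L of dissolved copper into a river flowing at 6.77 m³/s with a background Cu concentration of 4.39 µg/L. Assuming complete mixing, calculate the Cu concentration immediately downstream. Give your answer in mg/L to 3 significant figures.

4.39 µg/L = 0.00439 mg/L.
Conservation of mass across the mixing zone: C = (0.193·0.22 + 6.77·0.00439) / (0.193 + 6.77) = 0.07218/6.963 = 0.01037 mg/L.

0.0104 mg/L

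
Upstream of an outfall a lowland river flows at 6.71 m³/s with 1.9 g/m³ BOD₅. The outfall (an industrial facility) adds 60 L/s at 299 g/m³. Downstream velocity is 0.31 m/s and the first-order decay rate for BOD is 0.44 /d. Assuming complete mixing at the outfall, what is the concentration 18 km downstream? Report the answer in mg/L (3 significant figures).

3.37 mg/L

60 L/s = 0.06 m³/s.
After complete mixing, C₀ = (0.06·299 + 6.71·1.9) / 6.77 = 4.533 mg/L.
Travel time t = 1.8e+04 m / 0.31 m/s = 5.806e+04 s = 0.672 d.
C = 4.533·exp(−0.44·0.672) = 4.533·0.744 = 3.373 mg/L.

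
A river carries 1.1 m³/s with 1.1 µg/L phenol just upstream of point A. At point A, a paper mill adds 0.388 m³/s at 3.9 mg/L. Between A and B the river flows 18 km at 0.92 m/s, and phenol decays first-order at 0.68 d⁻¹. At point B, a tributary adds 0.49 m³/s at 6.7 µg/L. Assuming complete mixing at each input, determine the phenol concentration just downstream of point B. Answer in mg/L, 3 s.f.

0.658 mg/L

1.1 µg/L = 0.0011 mg/L.
After input A: C = (1.1·0.0011 + 0.388·3.9) / 1.488 = 1.018 mg/L.
Over the 18 km reach to input B (t = 1.957e+04 s = 0.2264 d), decay gives C = 1.018·exp(−0.68·0.2264) = 0.8725 mg/L.
6.7 µg/L = 0.0067 mg/L.
After input B: C = (1.488·0.8725 + 0.49·0.0067) / 1.978 = 0.658 mg/L.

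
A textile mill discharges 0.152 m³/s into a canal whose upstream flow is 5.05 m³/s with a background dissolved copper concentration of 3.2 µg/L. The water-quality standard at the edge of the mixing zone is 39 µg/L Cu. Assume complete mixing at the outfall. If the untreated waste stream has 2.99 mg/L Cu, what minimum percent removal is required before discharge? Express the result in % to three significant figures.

58.9 %

3.2 µg/L = 0.0032 mg/L.
39 µg/L = 0.039 mg/L.
Mass balance: 0.039·5.202 = 0.152·Cₑ + 5.05·0.0032.
Cₑ = (0.2029 − 0.01616) / 0.152 = 1.228 mg/L.
Required removal = 1 − 1.228/2.99 = 58.92 %.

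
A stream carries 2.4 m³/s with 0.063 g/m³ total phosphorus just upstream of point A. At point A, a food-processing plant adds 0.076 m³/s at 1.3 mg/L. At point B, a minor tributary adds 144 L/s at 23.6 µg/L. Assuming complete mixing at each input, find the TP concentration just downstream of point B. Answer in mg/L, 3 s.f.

0.0967 mg/L

After input A: C = (2.4·0.063 + 0.076·1.3) / 2.476 = 0.101 mg/L.
144 L/s = 0.144 m³/s.
23.6 µg/L = 0.0236 mg/L.
After input B: C = (2.476·0.101 + 0.144·0.0236) / 2.62 = 0.09672 mg/L.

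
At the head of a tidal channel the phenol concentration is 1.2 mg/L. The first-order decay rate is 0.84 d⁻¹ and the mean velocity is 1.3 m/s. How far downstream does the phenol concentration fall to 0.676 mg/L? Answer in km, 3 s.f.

76.7 km

From C = C₀·e^(−kt), t = ln(C₀/C)/k = ln(1.2/0.676)/0.84 = 0.5739/0.84 = 0.6832 d.
Distance = v·t = 1.3 m/s × 5.903e+04 s = 7.674e+04 m = 76.74 km.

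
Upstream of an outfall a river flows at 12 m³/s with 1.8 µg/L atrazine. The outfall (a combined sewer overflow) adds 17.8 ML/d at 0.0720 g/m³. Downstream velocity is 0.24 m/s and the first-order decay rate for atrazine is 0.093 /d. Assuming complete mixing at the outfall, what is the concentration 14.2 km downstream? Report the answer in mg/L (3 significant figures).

0.00280 mg/L

17.8 ML/d = 0.206 m³/s.
1.8 µg/L = 0.0018 mg/L.
After complete mixing, C₀ = (0.206·0.072 + 12·0.0018) / 12.21 = 0.002985 mg/L.
Travel time t = 1.42e+04 m / 0.24 m/s = 5.917e+04 s = 0.6848 d.
C = 0.002985·exp(−0.093·0.6848) = 0.002985·0.9383 = 0.002801 mg/L.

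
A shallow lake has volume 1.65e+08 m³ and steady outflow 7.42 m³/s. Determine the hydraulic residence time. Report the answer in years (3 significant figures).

Q = 7.42 m³/s × 3.156e+07 s/yr = 2.342e+08 m³/yr.
Hydraulic residence time τ = V/Q = 1.65e+08/2.342e+08 = 0.7047 yr.

0.705 yr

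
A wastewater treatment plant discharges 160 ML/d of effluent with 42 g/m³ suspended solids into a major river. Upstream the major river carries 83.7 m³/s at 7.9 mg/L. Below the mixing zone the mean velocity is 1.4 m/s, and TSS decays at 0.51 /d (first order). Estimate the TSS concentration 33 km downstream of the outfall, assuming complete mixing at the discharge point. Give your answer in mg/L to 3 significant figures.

160 ML/d = 1.852 m³/s.
After complete mixing, C₀ = (1.852·42 + 83.7·7.9) / 85.55 = 8.638 mg/L.
Travel time t = 3.3e+04 m / 1.4 m/s = 2.357e+04 s = 0.2728 d.
C = 8.638·exp(−0.51·0.2728) = 8.638·0.8701 = 7.516 mg/L.

7.52 mg/L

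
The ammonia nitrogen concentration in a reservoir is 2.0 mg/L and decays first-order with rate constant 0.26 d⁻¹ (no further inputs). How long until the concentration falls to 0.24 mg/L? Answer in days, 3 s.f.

t = ln(C₀/C)/k = ln(2.0/0.24)/0.26 = 2.12/0.26 = 8.155 d.

8.15 d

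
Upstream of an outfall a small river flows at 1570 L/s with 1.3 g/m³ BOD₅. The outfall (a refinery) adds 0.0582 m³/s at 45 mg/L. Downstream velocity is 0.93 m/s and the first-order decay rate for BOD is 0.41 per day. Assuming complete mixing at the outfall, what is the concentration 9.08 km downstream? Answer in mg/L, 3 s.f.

2.73 mg/L

1570 L/s = 1.57 m³/s.
After complete mixing, C₀ = (0.0582·45 + 1.57·1.3) / 1.628 = 2.862 mg/L.
Travel time t = 9080 m / 0.93 m/s = 9763 s = 0.113 d.
C = 2.862·exp(−0.41·0.113) = 2.862·0.9547 = 2.732 mg/L.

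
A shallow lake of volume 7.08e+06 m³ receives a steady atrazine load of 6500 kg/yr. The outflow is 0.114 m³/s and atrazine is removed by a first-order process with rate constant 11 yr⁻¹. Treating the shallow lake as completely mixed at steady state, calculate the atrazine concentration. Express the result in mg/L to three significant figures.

0.0798 mg/L

Outflow Q = 0.114 m³/s × 3.156e+07 s/yr = 3.598e+06 m³/yr.
Steady-state CSTR mass balance: W = Q·C + k·V·C, so C = W/(Q + kV).
Q + kV = 3.598e+06 + 11·7.08e+06 = 8.148e+07 m³/yr.
C = 6500/8.148e+07 = 7.978e-05 kg/m³ = 0.07978 mg/L.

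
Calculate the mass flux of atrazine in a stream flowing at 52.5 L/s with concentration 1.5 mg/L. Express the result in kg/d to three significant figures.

6.80 kg/d

52.5 L/s = 0.0525 m³/s.
Mass flux = Q·C = 0.0525 m³/s × 1.5 g/m³ = 0.07875 g/s.
= 0.07875 g/s × 86.4 = 6.804 kg/d.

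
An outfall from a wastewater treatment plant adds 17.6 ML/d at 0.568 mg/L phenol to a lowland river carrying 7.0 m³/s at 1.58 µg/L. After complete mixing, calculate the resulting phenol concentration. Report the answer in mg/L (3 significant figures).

0.0176 mg/L

17.6 ML/d = 0.2037 m³/s.
1.58 µg/L = 0.00158 mg/L.
Flow-weighted mixing gives C = (0.2037·0.568 + 7·0.00158) / (0.2037 + 7) = 0.1268/7.204 = 0.0176 mg/L.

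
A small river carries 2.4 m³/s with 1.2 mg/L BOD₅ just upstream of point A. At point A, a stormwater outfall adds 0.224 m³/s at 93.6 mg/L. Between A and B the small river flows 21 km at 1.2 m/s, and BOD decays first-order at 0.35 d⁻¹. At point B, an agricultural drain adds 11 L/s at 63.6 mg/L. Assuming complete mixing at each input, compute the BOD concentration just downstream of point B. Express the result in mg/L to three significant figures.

8.70 mg/L

After input A: C = (2.4·1.2 + 0.224·93.6) / 2.624 = 9.088 mg/L.
Over the 21 km reach to input B (t = 1.75e+04 s = 0.2025 d), decay gives C = 9.088·exp(−0.35·0.2025) = 8.466 mg/L.
11 L/s = 0.011 m³/s.
After input B: C = (2.624·8.466 + 0.011·63.6) / 2.635 = 8.696 mg/L.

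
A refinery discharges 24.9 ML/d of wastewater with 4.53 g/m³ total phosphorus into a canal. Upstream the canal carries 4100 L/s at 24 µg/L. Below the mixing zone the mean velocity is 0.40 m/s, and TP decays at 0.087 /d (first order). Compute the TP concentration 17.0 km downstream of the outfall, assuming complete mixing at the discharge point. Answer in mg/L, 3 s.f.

0.307 mg/L

24.9 ML/d = 0.2882 m³/s.
4100 L/s = 4.1 m³/s.
24 µg/L = 0.024 mg/L.
After complete mixing, C₀ = (0.2882·4.53 + 4.1·0.024) / 4.388 = 0.3199 mg/L.
Travel time t = 1.7e+04 m / 0.40 m/s = 4.25e+04 s = 0.4919 d.
C = 0.3199·exp(−0.087·0.4919) = 0.3199·0.9581 = 0.3065 mg/L.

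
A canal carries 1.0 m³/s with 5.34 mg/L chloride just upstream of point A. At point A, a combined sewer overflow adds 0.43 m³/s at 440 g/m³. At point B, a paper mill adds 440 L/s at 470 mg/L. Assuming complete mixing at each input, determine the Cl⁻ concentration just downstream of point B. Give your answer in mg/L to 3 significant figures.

After input A: C = (1·5.34 + 0.43·440) / 1.43 = 136 mg/L.
440 L/s = 0.44 m³/s.
After input B: C = (1.43·136 + 0.44·470) / 1.87 = 214.6 mg/L.

215 mg/L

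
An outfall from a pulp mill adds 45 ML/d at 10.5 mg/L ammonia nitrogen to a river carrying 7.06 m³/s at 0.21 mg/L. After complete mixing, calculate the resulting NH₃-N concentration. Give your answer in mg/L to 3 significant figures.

45 ML/d = 0.5208 m³/s.
Flow-weighted mixing gives C = (0.5208·10.5 + 7.06·0.21) / (0.5208 + 7.06) = 6.951/7.581 = 0.917 mg/L.

0.917 mg/L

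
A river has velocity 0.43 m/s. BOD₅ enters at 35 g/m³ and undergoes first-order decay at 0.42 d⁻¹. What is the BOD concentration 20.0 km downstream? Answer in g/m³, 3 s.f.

27.9 g/m³

Travel time t = 20.0 km / 0.43 m/s = 2e+04/0.43 = 4.651e+04 s = 0.5383 d.
First-order decay: C = 35·exp(−0.42·0.5383) = 35·0.7976 = 27.92 g/m³.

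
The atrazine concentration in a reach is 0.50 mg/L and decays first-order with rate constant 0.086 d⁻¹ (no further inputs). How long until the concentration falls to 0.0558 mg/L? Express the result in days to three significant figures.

t = ln(C₀/C)/k = ln(0.50/0.0558)/0.086 = 2.193/0.086 = 25.5 d.

25.5 d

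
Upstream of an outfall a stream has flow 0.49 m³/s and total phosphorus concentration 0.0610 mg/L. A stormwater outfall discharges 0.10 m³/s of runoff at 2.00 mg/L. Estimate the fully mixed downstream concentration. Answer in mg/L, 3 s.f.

0.390 mg/L

Flow-weighted mixing gives C = (0.1·2 + 0.49·0.061) / (0.1 + 0.49) = 0.2299/0.59 = 0.3896 mg/L.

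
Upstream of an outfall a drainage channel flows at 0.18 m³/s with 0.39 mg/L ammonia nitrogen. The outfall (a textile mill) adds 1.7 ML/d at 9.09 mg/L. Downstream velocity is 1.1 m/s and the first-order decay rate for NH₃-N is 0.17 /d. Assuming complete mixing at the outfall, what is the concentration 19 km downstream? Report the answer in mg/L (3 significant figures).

1.7 ML/d = 0.01968 m³/s.
After complete mixing, C₀ = (0.01968·9.09 + 0.18·0.39) / 0.1997 = 1.247 mg/L.
Travel time t = 1.9e+04 m / 1.1 m/s = 1.727e+04 s = 0.1999 d.
C = 1.247·exp(−0.17·0.1999) = 1.247·0.9666 = 1.206 mg/L.

1.21 mg/L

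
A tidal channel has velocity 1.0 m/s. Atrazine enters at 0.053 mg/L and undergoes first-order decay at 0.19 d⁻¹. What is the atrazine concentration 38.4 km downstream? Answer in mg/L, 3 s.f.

0.0487 mg/L

Travel time t = 38.4 km / 1.0 m/s = 3.84e+04/1.0 = 3.84e+04 s = 0.4444 d.
First-order decay: C = 0.053·exp(−0.19·0.4444) = 0.053·0.919 = 0.04871 mg/L.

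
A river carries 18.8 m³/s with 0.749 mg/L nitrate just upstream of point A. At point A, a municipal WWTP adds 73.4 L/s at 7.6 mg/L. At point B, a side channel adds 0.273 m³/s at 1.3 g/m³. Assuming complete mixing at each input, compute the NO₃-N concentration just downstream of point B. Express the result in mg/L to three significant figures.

73.4 L/s = 0.0734 m³/s.
After input A: C = (18.8·0.749 + 0.0734·7.6) / 18.87 = 0.7756 mg/L.
After input B: C = (18.87·0.7756 + 0.273·1.3) / 19.15 = 0.7831 mg/L.

0.783 mg/L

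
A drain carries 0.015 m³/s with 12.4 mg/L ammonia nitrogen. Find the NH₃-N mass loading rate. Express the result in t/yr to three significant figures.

5.87 t/yr

Mass flux = Q·C = 0.015 m³/s × 12.4 g/m³ = 0.186 g/s.
= 0.186 g/s × 31.56 = 5.87 t/yr.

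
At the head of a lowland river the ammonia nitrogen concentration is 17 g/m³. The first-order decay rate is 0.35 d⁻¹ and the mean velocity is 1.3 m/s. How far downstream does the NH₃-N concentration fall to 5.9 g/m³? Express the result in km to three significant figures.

340 km

From C = C₀·e^(−kt), t = ln(C₀/C)/k = ln(17/5.9)/0.35 = 1.058/0.35 = 3.024 d.
Distance = v·t = 1.3 m/s × 2.612e+05 s = 3.396e+05 m = 339.6 km.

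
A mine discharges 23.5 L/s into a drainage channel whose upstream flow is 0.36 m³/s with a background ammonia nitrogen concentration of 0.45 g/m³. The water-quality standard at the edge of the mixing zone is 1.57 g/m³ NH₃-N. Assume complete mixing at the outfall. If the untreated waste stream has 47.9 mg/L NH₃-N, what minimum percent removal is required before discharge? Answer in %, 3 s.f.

23.5 L/s = 0.0235 m³/s.
Mass balance: 1.57·0.3835 = 0.0235·Cₑ + 0.36·0.45.
Cₑ = (0.6021 − 0.162) / 0.0235 = 18.73 mg/L.
Required removal = 1 − 18.73/47.9 = 60.9 %.

60.9 %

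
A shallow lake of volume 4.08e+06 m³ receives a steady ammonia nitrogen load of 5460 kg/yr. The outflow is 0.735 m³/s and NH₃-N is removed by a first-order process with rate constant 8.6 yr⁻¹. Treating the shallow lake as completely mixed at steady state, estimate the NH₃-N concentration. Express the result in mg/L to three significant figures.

0.0937 mg/L

Outflow Q = 0.735 m³/s × 3.156e+07 s/yr = 2.319e+07 m³/yr.
Steady-state CSTR mass balance: W = Q·C + k·V·C, so C = W/(Q + kV).
Q + kV = 2.319e+07 + 8.6·4.08e+06 = 5.828e+07 m³/yr.
C = 5460/5.828e+07 = 9.368e-05 kg/m³ = 0.09368 mg/L.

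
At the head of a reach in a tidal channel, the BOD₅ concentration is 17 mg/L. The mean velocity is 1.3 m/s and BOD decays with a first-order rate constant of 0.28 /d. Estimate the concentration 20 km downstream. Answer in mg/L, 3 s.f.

Travel time t = 20 km / 1.3 m/s = 2e+04/1.3 = 1.538e+04 s = 0.1781 d.
First-order decay: C = 17·exp(−0.28·0.1781) = 17·0.9514 = 16.17 mg/L.

16.2 mg/L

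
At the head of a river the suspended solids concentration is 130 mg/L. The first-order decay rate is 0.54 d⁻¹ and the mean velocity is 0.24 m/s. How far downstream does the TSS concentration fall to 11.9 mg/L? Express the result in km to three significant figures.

91.8 km

From C = C₀·e^(−kt), t = ln(C₀/C)/k = ln(130/11.9)/0.54 = 2.391/0.54 = 4.428 d.
Distance = v·t = 0.24 m/s × 3.826e+05 s = 9.181e+04 m = 91.81 km.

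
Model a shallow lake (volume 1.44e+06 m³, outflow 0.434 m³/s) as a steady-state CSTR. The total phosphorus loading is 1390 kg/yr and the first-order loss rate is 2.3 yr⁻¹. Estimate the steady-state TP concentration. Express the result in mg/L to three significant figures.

0.0817 mg/L

Outflow Q = 0.434 m³/s × 3.156e+07 s/yr = 1.37e+07 m³/yr.
Steady-state CSTR mass balance: W = Q·C + k·V·C, so C = W/(Q + kV).
Q + kV = 1.37e+07 + 2.3·1.44e+06 = 1.701e+07 m³/yr.
C = 1390/1.701e+07 = 8.173e-05 kg/m³ = 0.08173 mg/L.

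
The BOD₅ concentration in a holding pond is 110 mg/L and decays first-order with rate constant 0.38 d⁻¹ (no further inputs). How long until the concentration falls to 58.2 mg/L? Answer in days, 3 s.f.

t = ln(C₀/C)/k = ln(110/58.2)/0.38 = 0.6366/0.38 = 1.675 d.

1.68 d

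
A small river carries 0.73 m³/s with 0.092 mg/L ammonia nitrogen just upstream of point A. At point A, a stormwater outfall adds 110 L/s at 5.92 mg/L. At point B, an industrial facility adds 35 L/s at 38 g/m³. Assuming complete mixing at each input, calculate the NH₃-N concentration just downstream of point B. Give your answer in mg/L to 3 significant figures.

2.34 mg/L

110 L/s = 0.11 m³/s.
After input A: C = (0.73·0.092 + 0.11·5.92) / 0.84 = 0.8552 mg/L.
35 L/s = 0.035 m³/s.
After input B: C = (0.84·0.8552 + 0.035·38) / 0.875 = 2.341 mg/L.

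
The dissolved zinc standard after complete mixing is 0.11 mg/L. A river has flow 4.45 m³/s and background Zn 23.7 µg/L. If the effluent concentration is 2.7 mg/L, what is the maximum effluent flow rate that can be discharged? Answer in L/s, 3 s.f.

148 L/s

23.7 µg/L = 0.0237 mg/L.
Mass balance at complete mixing: C_std·(Q_w + Q_r) = Q_w·C_e + Q_r·C_b.
Rearranging, Q_w = Q_r·(C_std − C_b)/(C_e − C_std) = 4.45·(0.11 − 0.0237) / (2.7 − 0.11) = 0.1483 m³/s.
= 148.3 L/s.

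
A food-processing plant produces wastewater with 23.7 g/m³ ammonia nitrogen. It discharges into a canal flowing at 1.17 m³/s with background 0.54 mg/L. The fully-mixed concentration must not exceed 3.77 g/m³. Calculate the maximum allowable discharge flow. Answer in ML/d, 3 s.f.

Mass balance at complete mixing: C_std·(Q_w + Q_r) = Q_w·C_e + Q_r·C_b.
Rearranging, Q_w = Q_r·(C_std − C_b)/(C_e − C_std) = 1.17·(3.77 − 0.54) / (23.7 − 3.77) = 0.1896 m³/s.
= 16.38 ML/d.

16.4 ML/d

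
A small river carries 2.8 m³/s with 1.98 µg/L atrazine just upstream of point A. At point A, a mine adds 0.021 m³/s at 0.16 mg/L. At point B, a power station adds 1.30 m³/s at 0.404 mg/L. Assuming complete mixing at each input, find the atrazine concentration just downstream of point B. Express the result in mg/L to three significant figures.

0.130 mg/L

1.98 µg/L = 0.00198 mg/L.
After input A: C = (2.8·0.00198 + 0.021·0.16) / 2.821 = 0.003156 mg/L.
After input B: C = (2.821·0.003156 + 1.3·0.404) / 4.121 = 0.1296 mg/L.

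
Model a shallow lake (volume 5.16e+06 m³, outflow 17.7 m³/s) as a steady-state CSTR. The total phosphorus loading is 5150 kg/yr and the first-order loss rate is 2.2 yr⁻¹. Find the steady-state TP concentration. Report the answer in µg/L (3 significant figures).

Outflow Q = 17.7 m³/s × 3.156e+07 s/yr = 5.586e+08 m³/yr.
Steady-state CSTR mass balance: W = Q·C + k·V·C, so C = W/(Q + kV).
Q + kV = 5.586e+08 + 2.2·5.16e+06 = 5.699e+08 m³/yr.
C = 5150/5.699e+08 = 9.036e-06 kg/m³ = 0.009036 mg/L = 9.036 µg/L.

9.04 µg/L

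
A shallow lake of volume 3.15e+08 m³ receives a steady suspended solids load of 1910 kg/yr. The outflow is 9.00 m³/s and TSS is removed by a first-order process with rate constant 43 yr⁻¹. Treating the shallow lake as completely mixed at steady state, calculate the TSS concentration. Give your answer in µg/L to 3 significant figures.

Outflow Q = 9.00 m³/s × 3.156e+07 s/yr = 2.84e+08 m³/yr.
Steady-state CSTR mass balance: W = Q·C + k·V·C, so C = W/(Q + kV).
Q + kV = 2.84e+08 + 43·3.15e+08 = 1.383e+10 m³/yr.
C = 1910/1.383e+10 = 1.381e-07 kg/m³ = 0.0001381 mg/L = 0.1381 µg/L.

0.138 µg/L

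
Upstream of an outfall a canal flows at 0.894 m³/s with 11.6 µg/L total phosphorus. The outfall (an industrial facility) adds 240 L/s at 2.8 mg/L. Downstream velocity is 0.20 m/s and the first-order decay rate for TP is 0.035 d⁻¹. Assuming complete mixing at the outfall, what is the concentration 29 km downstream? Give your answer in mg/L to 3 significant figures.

240 L/s = 0.24 m³/s.
11.6 µg/L = 0.0116 mg/L.
After complete mixing, C₀ = (0.24·2.8 + 0.894·0.0116) / 1.134 = 0.6017 mg/L.
Travel time t = 2.9e+04 m / 0.20 m/s = 1.45e+05 s = 1.678 d.
C = 0.6017·exp(−0.035·1.678) = 0.6017·0.943 = 0.5674 mg/L.

0.567 mg/L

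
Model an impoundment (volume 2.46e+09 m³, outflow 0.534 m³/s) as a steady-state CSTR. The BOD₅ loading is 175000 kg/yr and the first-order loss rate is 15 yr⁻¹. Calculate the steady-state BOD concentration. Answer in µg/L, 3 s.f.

4.74 µg/L

Outflow Q = 0.534 m³/s × 3.156e+07 s/yr = 1.685e+07 m³/yr.
Steady-state CSTR mass balance: W = Q·C + k·V·C, so C = W/(Q + kV).
Q + kV = 1.685e+07 + 15·2.46e+09 = 3.692e+10 m³/yr.
C = 175000/3.692e+10 = 4.74e-06 kg/m³ = 0.00474 mg/L = 4.74 µg/L.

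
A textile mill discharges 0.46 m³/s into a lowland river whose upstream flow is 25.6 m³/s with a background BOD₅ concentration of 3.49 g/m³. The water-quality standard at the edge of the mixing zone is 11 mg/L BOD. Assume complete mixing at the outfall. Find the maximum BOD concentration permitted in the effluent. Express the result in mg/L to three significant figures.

Mass balance: 11·26.06 = 0.46·Cₑ + 25.6·3.49.
Cₑ = (286.7 − 89.34) / 0.46 = 428.9 mg/L.

429 mg/L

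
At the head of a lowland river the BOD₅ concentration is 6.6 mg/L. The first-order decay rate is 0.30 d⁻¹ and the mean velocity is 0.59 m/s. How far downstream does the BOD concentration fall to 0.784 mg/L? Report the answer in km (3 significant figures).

From C = C₀·e^(−kt), t = ln(C₀/C)/k = ln(6.6/0.784)/0.30 = 2.13/0.30 = 7.101 d.
Distance = v·t = 0.59 m/s × 6.136e+05 s = 3.62e+05 m = 362 km.

362 km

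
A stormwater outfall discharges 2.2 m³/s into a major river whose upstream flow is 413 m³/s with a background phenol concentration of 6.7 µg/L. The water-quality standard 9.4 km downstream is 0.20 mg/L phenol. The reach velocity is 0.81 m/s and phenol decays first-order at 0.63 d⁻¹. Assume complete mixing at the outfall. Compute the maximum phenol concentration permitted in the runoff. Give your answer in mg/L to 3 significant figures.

6.7 µg/L = 0.0067 mg/L.
Travel time to the compliance point: t = 9400/0.81 = 1.16e+04 s = 0.1343 d; decay factor exp(−0.63·0.1343) = 0.9189.
So the concentration just after mixing may be at most 0.2/0.9189 = 0.2177 mg/L.
Mass balance: 0.2177·415.2 = 2.2·Cₑ + 413·0.0067.
Cₑ = (90.37 − 2.767) / 2.2 = 39.82 mg/L.

39.8 mg/L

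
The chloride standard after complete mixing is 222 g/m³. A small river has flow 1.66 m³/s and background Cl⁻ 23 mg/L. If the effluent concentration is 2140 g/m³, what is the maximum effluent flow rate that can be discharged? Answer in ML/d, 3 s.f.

14.9 ML/d

Mass balance at complete mixing: C_std·(Q_w + Q_r) = Q_w·C_e + Q_r·C_b.
Rearranging, Q_w = Q_r·(C_std − C_b)/(C_e − C_std) = 1.66·(222 − 23) / (2140 − 222) = 0.1722 m³/s.
= 14.88 ML/d.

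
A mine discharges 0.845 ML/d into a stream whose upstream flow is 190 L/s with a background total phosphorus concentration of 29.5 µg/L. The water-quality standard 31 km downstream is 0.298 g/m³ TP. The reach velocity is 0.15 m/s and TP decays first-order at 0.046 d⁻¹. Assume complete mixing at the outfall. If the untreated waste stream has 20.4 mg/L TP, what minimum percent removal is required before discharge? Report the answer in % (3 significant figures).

0.845 ML/d = 0.00978 m³/s.
190 L/s = 0.19 m³/s.
29.5 µg/L = 0.0295 mg/L.
Travel time to the compliance point: t = 3.1e+04/0.15 = 2.067e+05 s = 2.392 d; decay factor exp(−0.046·2.392) = 0.8958.
So the concentration just after mixing may be at most 0.298/0.8958 = 0.3327 mg/L.
Mass balance: 0.3327·0.1998 = 0.00978·Cₑ + 0.19·0.0295.
Cₑ = (0.06646 − 0.005605) / 0.00978 = 6.222 mg/L.
Required removal = 1 − 6.222/20.4 = 69.5 %.

69.5 %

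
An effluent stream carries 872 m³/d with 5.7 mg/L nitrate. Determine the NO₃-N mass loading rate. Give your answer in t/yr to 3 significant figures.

872 m³/d = 0.01009 m³/s.
Mass flux = Q·C = 0.01009 m³/s × 5.7 g/m³ = 0.05753 g/s.
= 0.05753 g/s × 31.56 = 1.815 t/yr.

1.82 t/yr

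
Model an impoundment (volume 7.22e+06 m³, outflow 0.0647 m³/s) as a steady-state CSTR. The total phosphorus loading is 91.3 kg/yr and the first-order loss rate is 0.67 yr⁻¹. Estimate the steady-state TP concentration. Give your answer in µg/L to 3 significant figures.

Outflow Q = 0.0647 m³/s × 3.156e+07 s/yr = 2.042e+06 m³/yr.
Steady-state CSTR mass balance: W = Q·C + k·V·C, so C = W/(Q + kV).
Q + kV = 2.042e+06 + 0.67·7.22e+06 = 6.879e+06 m³/yr.
C = 91.3/6.879e+06 = 1.327e-05 kg/m³ = 0.01327 mg/L = 13.27 µg/L.

13.3 µg/L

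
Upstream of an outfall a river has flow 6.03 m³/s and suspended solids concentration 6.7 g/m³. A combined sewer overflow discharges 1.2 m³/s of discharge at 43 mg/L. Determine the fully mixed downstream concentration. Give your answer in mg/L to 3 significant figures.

12.7 mg/L

By mass balance at complete mixing, C = (1.2·43 + 6.03·6.7) / (1.2 + 6.03) = 92/7.23 = 12.72 mg/L.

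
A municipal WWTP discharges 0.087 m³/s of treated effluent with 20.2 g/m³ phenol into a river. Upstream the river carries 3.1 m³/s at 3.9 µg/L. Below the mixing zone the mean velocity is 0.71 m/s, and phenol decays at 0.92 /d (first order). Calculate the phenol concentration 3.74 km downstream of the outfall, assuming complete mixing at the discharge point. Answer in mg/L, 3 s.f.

0.525 mg/L

3.9 µg/L = 0.0039 mg/L.
After complete mixing, C₀ = (0.087·20.2 + 3.1·0.0039) / 3.187 = 0.5552 mg/L.
Travel time t = 3740 m / 0.71 m/s = 5268 s = 0.06097 d.
C = 0.5552·exp(−0.92·0.06097) = 0.5552·0.9455 = 0.5249 mg/L.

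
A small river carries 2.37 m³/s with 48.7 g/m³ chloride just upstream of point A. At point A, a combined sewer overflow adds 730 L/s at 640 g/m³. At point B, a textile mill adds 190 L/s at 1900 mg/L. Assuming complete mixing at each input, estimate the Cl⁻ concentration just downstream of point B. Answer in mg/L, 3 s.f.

287 mg/L

730 L/s = 0.73 m³/s.
After input A: C = (2.37·48.7 + 0.73·640) / 3.1 = 187.9 mg/L.
190 L/s = 0.19 m³/s.
After input B: C = (3.1·187.9 + 0.19·1900) / 3.29 = 286.8 mg/L.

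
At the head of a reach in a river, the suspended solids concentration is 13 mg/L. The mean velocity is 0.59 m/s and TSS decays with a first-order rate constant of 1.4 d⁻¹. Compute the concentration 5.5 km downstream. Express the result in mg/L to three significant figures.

11.2 mg/L

Travel time t = 5.5 km / 0.59 m/s = 5500/0.59 = 9322 s = 0.1079 d.
First-order decay: C = 13·exp(−1.4·0.1079) = 13·0.8598 = 11.18 mg/L.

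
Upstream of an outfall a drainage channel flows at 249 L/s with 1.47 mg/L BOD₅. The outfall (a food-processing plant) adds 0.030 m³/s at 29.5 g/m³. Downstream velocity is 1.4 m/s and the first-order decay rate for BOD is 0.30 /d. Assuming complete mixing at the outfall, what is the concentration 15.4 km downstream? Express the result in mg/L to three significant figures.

249 L/s = 0.249 m³/s.
After complete mixing, C₀ = (0.03·29.5 + 0.249·1.47) / 0.279 = 4.484 mg/L.
Travel time t = 1.54e+04 m / 1.4 m/s = 1.1e+04 s = 0.1273 d.
C = 4.484·exp(−0.30·0.1273) = 4.484·0.9625 = 4.316 mg/L.

4.32 mg/L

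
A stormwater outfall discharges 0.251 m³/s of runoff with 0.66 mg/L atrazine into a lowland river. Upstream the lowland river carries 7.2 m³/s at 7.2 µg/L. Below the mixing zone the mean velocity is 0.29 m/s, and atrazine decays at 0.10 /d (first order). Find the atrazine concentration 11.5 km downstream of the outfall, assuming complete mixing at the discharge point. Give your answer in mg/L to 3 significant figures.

7.2 µg/L = 0.0072 mg/L.
After complete mixing, C₀ = (0.251·0.66 + 7.2·0.0072) / 7.451 = 0.02919 mg/L.
Travel time t = 1.15e+04 m / 0.29 m/s = 3.966e+04 s = 0.459 d.
C = 0.02919·exp(−0.10·0.459) = 0.02919·0.9551 = 0.02788 mg/L.

0.0279 mg/L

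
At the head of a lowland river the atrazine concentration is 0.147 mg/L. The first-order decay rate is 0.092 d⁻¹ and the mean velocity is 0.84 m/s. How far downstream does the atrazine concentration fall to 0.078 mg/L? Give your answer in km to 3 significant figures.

From C = C₀·e^(−kt), t = ln(C₀/C)/k = ln(0.147/0.078)/0.092 = 0.6337/0.092 = 6.888 d.
Distance = v·t = 0.84 m/s × 5.951e+05 s = 4.999e+05 m = 499.9 km.

500 km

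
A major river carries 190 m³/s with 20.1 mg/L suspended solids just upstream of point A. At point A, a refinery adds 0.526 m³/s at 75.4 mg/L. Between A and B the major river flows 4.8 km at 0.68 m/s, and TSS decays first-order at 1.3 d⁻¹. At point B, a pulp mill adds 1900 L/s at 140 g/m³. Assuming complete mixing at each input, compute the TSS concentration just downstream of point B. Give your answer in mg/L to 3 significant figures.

19.4 mg/L

After input A: C = (190·20.1 + 0.526·75.4) / 190.5 = 20.25 mg/L.
Over the 4.8 km reach to input B (t = 7059 s = 0.0817 d), decay gives C = 20.25·exp(−1.3·0.0817) = 18.21 mg/L.
1900 L/s = 1.9 m³/s.
After input B: C = (190.5·18.21 + 1.9·140) / 192.4 = 19.41 mg/L.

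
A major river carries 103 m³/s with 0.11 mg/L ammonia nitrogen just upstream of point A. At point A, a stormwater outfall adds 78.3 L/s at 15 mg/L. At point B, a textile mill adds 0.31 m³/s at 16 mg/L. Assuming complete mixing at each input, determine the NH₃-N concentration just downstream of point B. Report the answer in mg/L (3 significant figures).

0.169 mg/L

78.3 L/s = 0.0783 m³/s.
After input A: C = (103·0.11 + 0.0783·15) / 103.1 = 0.1213 mg/L.
After input B: C = (103.1·0.1213 + 0.31·16) / 103.4 = 0.1689 mg/L.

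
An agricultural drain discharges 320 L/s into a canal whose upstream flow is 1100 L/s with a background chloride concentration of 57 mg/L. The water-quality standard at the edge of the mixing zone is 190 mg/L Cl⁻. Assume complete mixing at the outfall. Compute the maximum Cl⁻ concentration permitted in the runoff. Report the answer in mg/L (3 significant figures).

320 L/s = 0.32 m³/s.
1100 L/s = 1.1 m³/s.
Mass balance: 190·1.42 = 0.32·Cₑ + 1.1·57.
Cₑ = (269.8 − 62.7) / 0.32 = 647.2 mg/L.

647 mg/L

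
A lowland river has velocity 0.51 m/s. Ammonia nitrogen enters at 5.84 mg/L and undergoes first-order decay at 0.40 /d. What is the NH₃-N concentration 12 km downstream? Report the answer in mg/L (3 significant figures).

Travel time t = 12 km / 0.51 m/s = 1.2e+04/0.51 = 2.353e+04 s = 0.2723 d.
First-order decay: C = 5.84·exp(−0.40·0.2723) = 5.84·0.8968 = 5.237 mg/L.

5.24 mg/L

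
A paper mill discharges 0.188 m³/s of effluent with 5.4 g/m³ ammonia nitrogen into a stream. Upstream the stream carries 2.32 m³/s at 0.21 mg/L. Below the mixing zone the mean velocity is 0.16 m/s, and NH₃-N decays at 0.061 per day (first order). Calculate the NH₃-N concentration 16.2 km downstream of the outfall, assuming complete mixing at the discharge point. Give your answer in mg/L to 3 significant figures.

0.558 mg/L

After complete mixing, C₀ = (0.188·5.4 + 2.32·0.21) / 2.508 = 0.599 mg/L.
Travel time t = 1.62e+04 m / 0.16 m/s = 1.012e+05 s = 1.172 d.
C = 0.599·exp(−0.061·1.172) = 0.599·0.931 = 0.5577 mg/L.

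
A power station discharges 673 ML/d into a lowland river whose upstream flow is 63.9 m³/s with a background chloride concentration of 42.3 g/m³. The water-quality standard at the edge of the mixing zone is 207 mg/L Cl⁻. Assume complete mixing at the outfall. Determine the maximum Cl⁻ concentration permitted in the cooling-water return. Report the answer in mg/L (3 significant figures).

1560 mg/L

673 ML/d = 7.789 m³/s.
Mass balance: 207·71.69 = 7.789·Cₑ + 63.9·42.3.
Cₑ = (1.484e+04 − 2703) / 7.789 = 1558 mg/L.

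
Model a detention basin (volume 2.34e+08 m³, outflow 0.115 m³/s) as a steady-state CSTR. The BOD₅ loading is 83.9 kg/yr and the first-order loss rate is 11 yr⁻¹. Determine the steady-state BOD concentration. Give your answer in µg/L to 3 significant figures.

Outflow Q = 0.115 m³/s × 3.156e+07 s/yr = 3.629e+06 m³/yr.
Steady-state CSTR mass balance: W = Q·C + k·V·C, so C = W/(Q + kV).
Q + kV = 3.629e+06 + 11·2.34e+08 = 2.578e+09 m³/yr.
C = 83.9/2.578e+09 = 3.255e-08 kg/m³ = 3.255e-05 mg/L = 0.03255 µg/L.

0.0325 µg/L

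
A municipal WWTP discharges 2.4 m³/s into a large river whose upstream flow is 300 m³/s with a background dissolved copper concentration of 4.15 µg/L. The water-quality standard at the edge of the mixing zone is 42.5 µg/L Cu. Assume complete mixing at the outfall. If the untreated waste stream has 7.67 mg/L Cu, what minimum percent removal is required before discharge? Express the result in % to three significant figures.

4.15 µg/L = 0.00415 mg/L.
42.5 µg/L = 0.0425 mg/L.
Mass balance: 0.0425·302.4 = 2.4·Cₑ + 300·0.00415.
Cₑ = (12.85 − 1.245) / 2.4 = 4.836 mg/L.
Required removal = 1 − 4.836/7.67 = 36.95 %.

36.9 %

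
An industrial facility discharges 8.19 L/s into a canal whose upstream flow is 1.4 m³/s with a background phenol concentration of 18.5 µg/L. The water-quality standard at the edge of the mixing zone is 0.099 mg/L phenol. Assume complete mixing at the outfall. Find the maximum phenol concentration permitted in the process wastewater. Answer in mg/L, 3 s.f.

13.9 mg/L

8.19 L/s = 0.00819 m³/s.
18.5 µg/L = 0.0185 mg/L.
Mass balance: 0.099·1.408 = 0.00819·Cₑ + 1.4·0.0185.
Cₑ = (0.1394 − 0.0259) / 0.00819 = 13.86 mg/L.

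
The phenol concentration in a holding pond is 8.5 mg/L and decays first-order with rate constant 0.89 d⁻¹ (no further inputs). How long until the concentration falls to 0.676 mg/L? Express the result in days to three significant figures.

2.84 d

t = ln(C₀/C)/k = ln(8.5/0.676)/0.89 = 2.532/0.89 = 2.845 d.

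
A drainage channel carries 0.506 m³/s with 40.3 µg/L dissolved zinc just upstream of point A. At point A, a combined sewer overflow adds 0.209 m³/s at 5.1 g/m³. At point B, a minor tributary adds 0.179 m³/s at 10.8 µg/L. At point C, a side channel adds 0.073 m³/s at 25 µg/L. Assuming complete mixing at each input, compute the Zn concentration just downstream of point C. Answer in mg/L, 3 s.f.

1.13 mg/L

40.3 µg/L = 0.0403 mg/L.
After input A: C = (0.506·0.0403 + 0.209·5.1) / 0.715 = 1.519 mg/L.
10.8 µg/L = 0.0108 mg/L.
After input B: C = (0.715·1.519 + 0.179·0.0108) / 0.894 = 1.217 mg/L.
25 µg/L = 0.025 mg/L.
After input C: C = (0.894·1.217 + 0.073·0.025) / 0.967 = 1.127 mg/L.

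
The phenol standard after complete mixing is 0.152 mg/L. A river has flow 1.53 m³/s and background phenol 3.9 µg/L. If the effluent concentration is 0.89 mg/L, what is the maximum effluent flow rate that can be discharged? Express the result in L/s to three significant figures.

3.9 µg/L = 0.0039 mg/L.
Mass balance at complete mixing: C_std·(Q_w + Q_r) = Q_w·C_e + Q_r·C_b.
Rearranging, Q_w = Q_r·(C_std − C_b)/(C_e − C_std) = 1.53·(0.152 − 0.0039) / (0.89 − 0.152) = 0.307 m³/s.
= 307 L/s.

307 L/s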